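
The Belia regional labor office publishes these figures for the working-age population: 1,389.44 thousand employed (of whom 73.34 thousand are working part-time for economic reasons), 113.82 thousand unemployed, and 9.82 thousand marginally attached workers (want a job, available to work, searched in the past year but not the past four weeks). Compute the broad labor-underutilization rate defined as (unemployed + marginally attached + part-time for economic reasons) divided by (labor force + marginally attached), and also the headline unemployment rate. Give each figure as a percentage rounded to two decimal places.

Labor force = 1,389.44 + 113.82 = 1,503.26 thousand.
Numerator = 113.82 + 9.82 + 73.34 = 196.98 thousand.
Denominator = 1,503.26 + 9.82 = 1,513.08 thousand.
Broad rate = 196.98 / 1,513.08 = 13.02%.
Headline unemployment rate = 113.82 / 1,503.26 = 7.57%.

Broad underutilization rate ≈ 13.02%; headline unemployment rate ≈ 7.57%.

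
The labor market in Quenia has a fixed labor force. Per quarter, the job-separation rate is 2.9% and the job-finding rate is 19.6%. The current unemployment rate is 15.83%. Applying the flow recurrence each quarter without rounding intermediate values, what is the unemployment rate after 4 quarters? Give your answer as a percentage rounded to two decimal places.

Unemployment rate after four quarters ≈ 13.95%.

With a fixed labor force, u_{t+1} = u_t + s·(1−u_t) − f·u_t = u_t·(1−s−f) + s.
Here 1−s−f = 0.775 and s = 0.029.
u_1 = 0.158300 × 0.775 + 0.029 = 0.151682.
u_2 = 0.151682 × 0.775 + 0.029 = 0.146554.
u_3 = 0.146554 × 0.775 + 0.029 = 0.142579.
u_4 = 0.142579 × 0.775 + 0.029 = 0.139499.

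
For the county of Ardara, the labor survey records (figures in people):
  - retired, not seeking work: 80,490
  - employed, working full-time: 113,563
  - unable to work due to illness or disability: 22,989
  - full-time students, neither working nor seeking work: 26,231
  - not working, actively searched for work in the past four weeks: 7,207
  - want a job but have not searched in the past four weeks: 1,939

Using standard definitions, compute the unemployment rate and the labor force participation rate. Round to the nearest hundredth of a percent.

Employed = 113,563.
Unemployed = 7,207.
Labor force = 113,563 + 7,207 = 120,770.
Not in labor force = 80,490 + 22,989 + 26,231 + 1,939 = 131,649 (those not working and not actively searching are outside the labor force — including those who want a job but have given up searching).
Civilian working-age population = 120,770 + 131,649 = 252,419.
Unemployment rate = 7,207 / 120,770 = 5.97%.
Labor force participation rate = 120,770 / 252,419 = 47.85%.

Unemployment rate ≈ 5.97%; labor force participation rate ≈ 47.85%.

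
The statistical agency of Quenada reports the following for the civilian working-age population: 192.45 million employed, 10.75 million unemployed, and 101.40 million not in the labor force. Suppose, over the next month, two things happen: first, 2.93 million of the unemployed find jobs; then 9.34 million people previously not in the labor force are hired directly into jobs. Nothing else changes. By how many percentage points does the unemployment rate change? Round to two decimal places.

The unemployment rate changes by −1.61 percentage points.

Initially, labor force = 192.45 + 10.75 = 203.20 million, so u = 10.75/203.20 = 5.29%.
After the first change, unemployed falls and employed rises by 2.93; labor force unchanged → E = 195.38, U = 7.82, labor force = 203.20 million.
After the second change, employed and labor force both rise by 9.34; unemployed unchanged → E = 204.72, U = 7.82, labor force = 212.54 million.
New unemployment rate = 7.82 / 212.54 = 3.68%.
Change = 3.68% − 5.29% = −1.61 percentage points.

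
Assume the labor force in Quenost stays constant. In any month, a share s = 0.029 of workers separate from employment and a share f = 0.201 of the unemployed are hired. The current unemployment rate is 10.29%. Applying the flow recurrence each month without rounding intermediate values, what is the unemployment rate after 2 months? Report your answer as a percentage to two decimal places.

Unemployment rate after two months ≈ 11.23%.

With a fixed labor force, u_{t+1} = u_t + s·(1−u_t) − f·u_t = u_t·(1−s−f) + s.
Here 1−s−f = 0.770 and s = 0.029.
u_1 = 0.102900 × 0.770 + 0.029 = 0.108233.
u_2 = 0.108233 × 0.770 + 0.029 = 0.112339.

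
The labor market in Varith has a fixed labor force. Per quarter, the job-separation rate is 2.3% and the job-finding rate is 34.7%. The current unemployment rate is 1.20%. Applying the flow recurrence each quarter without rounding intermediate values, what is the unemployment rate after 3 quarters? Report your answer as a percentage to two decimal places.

Unemployment rate after three quarters ≈ 4.96%.

With a fixed labor force, u_{t+1} = u_t + s·(1−u_t) − f·u_t = u_t·(1−s−f) + s.
Here 1−s−f = 0.630 and s = 0.023.
u_1 = 0.012000 × 0.630 + 0.023 = 0.030560.
u_2 = 0.030560 × 0.630 + 0.023 = 0.042253.
u_3 = 0.042253 × 0.630 + 0.023 = 0.049619.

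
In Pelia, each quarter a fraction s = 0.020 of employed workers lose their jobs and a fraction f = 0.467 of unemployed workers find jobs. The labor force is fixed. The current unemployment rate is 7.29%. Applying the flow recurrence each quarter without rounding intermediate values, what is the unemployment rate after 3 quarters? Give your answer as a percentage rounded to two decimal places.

Unemployment rate after three quarters ≈ 4.54%.

With a fixed labor force, u_{t+1} = u_t + s·(1−u_t) − f·u_t = u_t·(1−s−f) + s.
Here 1−s−f = 0.513 and s = 0.020.
u_1 = 0.072900 × 0.513 + 0.020 = 0.057398.
u_2 = 0.057398 × 0.513 + 0.020 = 0.049445.
u_3 = 0.049445 × 0.513 + 0.020 = 0.045365.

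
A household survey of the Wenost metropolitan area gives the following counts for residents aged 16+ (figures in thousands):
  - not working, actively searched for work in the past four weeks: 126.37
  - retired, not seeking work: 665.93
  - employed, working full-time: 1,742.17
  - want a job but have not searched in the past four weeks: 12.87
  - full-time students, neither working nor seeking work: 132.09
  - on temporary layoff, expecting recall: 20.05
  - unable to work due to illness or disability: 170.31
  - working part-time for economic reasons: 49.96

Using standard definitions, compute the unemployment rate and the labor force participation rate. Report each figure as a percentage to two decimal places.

Employed = 1,742.17 + 49.96 = 1,792.13 thousand (anyone who worked, including part-time for economic reasons, counts as employed).
Unemployed = 126.37 + 20.05 = 146.42 thousand (jobless and actively searching, or on temporary layoff).
Labor force = 1,792.13 + 146.42 = 1,938.55 thousand.
Not in labor force = 665.93 + 12.87 + 132.09 + 170.31 = 981.20 thousand (those not working and not actively searching are outside the labor force — including those who want a job but have given up searching).
Civilian working-age population = 1,938.55 + 981.20 = 2,919.75 thousand.
Unemployment rate = 146.42 / 1,938.55 = 7.55%.
Labor force participation rate = 1,938.55 / 2,919.75 = 66.39%.

Unemployment rate ≈ 7.55%; labor force participation rate ≈ 66.39%.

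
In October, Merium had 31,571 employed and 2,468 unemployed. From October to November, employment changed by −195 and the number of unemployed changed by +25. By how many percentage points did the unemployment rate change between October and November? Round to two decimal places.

The unemployment rate changed by +0.11 percentage points.

October: labor force = 31,571 + 2,468 = 34,039; u = 2,468/34,039 = 7.25%.
November: labor force = 31,376 + 2,493 = 33,869; u = 2,493/33,869 = 7.36%.
Change = 7.36% − 7.25% = +0.11 pp.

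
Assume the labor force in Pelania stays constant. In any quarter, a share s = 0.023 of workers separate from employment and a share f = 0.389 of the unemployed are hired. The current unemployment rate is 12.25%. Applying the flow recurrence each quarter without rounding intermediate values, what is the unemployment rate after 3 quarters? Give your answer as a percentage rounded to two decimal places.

Unemployment rate after three quarters ≈ 6.94%.

With a fixed labor force, u_{t+1} = u_t + s·(1−u_t) − f·u_t = u_t·(1−s−f) + s.
Here 1−s−f = 0.588 and s = 0.023.
u_1 = 0.122500 × 0.588 + 0.023 = 0.095030.
u_2 = 0.095030 × 0.588 + 0.023 = 0.078878.
u_3 = 0.078878 × 0.588 + 0.023 = 0.069380.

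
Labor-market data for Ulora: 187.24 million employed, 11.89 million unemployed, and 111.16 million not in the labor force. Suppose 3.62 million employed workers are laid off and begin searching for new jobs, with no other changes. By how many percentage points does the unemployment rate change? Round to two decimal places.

Initially, labor force = 187.24 + 11.89 = 199.13 million, so u = 11.89/199.13 = 5.97%.
After the change, employed falls and unemployed rises by 3.62; labor force unchanged → E = 183.62, U = 15.51, labor force = 199.13 million.
New unemployment rate = 15.51 / 199.13 = 7.79%.
Change = 7.79% − 5.97% = +1.82 percentage points.

The unemployment rate changes by +1.82 percentage points.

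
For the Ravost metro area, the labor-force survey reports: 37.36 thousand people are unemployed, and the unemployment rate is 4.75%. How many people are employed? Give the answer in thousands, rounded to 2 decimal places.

About 749.17 thousand are employed.

Labor force = U / u = 37.36 / 0.0475 ≈ 786.53 thousand.
Employed = labor force − unemployed = 786.53 − 37.36 = 749.17 thousand.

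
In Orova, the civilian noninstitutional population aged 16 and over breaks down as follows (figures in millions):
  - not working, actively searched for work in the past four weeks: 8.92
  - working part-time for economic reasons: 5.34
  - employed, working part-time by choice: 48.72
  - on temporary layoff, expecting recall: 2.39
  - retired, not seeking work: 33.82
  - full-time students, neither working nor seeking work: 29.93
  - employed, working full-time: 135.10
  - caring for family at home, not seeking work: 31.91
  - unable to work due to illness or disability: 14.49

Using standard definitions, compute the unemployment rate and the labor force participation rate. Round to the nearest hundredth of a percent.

Unemployment rate ≈ 5.64%; labor force participation rate ≈ 64.54%.

Employed = 5.34 + 48.72 + 135.10 = 189.16 million (anyone who worked, including part-time for economic reasons, counts as employed).
Unemployed = 8.92 + 2.39 = 11.31 million (jobless and actively searching, or on temporary layoff).
Labor force = 189.16 + 11.31 = 200.47 million.
Not in labor force = 33.82 + 29.93 + 31.91 + 14.49 = 110.15 million (those not working and not actively searching are outside the labor force).
Civilian working-age population = 200.47 + 110.15 = 310.62 million.
Unemployment rate = 11.31 / 200.47 = 5.64%.
Labor force participation rate = 200.47 / 310.62 = 64.54%.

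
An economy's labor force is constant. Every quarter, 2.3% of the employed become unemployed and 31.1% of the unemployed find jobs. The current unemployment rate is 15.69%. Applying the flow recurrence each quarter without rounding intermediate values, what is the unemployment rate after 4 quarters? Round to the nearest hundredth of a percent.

With a fixed labor force, u_{t+1} = u_t + s·(1−u_t) − f·u_t = u_t·(1−s−f) + s.
Here 1−s−f = 0.666 and s = 0.023.
u_1 = 0.156900 × 0.666 + 0.023 = 0.127495.
u_2 = 0.127495 × 0.666 + 0.023 = 0.107912.
u_3 = 0.107912 × 0.666 + 0.023 = 0.094869.
u_4 = 0.094869 × 0.666 + 0.023 = 0.086183.

Unemployment rate after four quarters ≈ 8.62%.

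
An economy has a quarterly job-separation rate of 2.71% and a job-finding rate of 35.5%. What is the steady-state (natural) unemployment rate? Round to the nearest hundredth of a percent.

Steady-state unemployment rate ≈ 7.09%.

At steady state the flows balance: s·E = f·U, so U/(E+U) = s/(s+f).
u* = 2.71 / (2.71 + 35.5) = 2.71 / 38.21 = 7.09%.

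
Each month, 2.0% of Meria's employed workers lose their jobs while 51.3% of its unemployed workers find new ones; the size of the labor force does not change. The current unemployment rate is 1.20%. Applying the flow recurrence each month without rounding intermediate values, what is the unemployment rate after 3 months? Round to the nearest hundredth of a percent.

Unemployment rate after three months ≈ 3.49%.

With a fixed labor force, u_{t+1} = u_t + s·(1−u_t) − f·u_t = u_t·(1−s−f) + s.
Here 1−s−f = 0.467 and s = 0.020.
u_1 = 0.012000 × 0.467 + 0.020 = 0.025604.
u_2 = 0.025604 × 0.467 + 0.020 = 0.031957.
u_3 = 0.031957 × 0.467 + 0.020 = 0.034924.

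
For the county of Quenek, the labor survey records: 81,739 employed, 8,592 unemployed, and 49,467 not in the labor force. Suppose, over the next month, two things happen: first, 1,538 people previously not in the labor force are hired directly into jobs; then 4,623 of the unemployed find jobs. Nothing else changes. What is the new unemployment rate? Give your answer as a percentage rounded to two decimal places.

New unemployment rate ≈ 4.32%.

Initially, labor force = 81,739 + 8,592 = 90,331, so u = 8,592/90,331 = 9.51%.
After the first change, employed and labor force both rise by 1,538; unemployed unchanged → E = 83,277, U = 8,592, labor force = 91,869.
After the second change, unemployed falls and employed rises by 4,623; labor force unchanged → E = 87,900, U = 3,969, labor force = 91,869.
New unemployment rate = 3,969 / 91,869 = 4.32%.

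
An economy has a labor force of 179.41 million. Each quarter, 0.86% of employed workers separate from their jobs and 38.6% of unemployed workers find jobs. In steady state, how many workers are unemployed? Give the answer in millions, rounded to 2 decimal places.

Steady-state unemployment rate u* = s/(s+f) = 0.86/(0.86+38.6) = 0.021794.
Unemployed = u* × labor force = 0.021794 × 179.41 ≈ 3.91 million.

About 3.91 million are unemployed in steady state.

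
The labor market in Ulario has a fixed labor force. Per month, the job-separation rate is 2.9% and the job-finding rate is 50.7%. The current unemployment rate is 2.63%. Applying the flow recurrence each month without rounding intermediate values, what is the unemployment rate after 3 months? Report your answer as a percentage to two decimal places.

Unemployment rate after three months ≈ 5.13%.

With a fixed labor force, u_{t+1} = u_t + s·(1−u_t) − f·u_t = u_t·(1−s−f) + s.
Here 1−s−f = 0.464 and s = 0.029.
u_1 = 0.026300 × 0.464 + 0.029 = 0.041203.
u_2 = 0.041203 × 0.464 + 0.029 = 0.048118.
u_3 = 0.048118 × 0.464 + 0.029 = 0.051327.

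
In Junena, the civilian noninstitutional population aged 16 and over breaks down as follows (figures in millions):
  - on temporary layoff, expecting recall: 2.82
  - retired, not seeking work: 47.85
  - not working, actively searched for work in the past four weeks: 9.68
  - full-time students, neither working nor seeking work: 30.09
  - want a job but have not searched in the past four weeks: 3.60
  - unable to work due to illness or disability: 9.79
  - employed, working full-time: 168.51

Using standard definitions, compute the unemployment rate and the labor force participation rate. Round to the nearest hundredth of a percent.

Unemployment rate ≈ 6.91%; labor force participation rate ≈ 66.46%.

Employed = 168.51 million.
Unemployed = 2.82 + 9.68 = 12.50 million (jobless and actively searching, or on temporary layoff).
Labor force = 168.51 + 12.50 = 181.01 million.
Not in labor force = 47.85 + 30.09 + 3.60 + 9.79 = 91.33 million (those not working and not actively searching are outside the labor force — including those who want a job but have given up searching).
Civilian working-age population = 181.01 + 91.33 = 272.34 million.
Unemployment rate = 12.50 / 181.01 = 6.91%.
Labor force participation rate = 181.01 / 272.34 = 66.46%.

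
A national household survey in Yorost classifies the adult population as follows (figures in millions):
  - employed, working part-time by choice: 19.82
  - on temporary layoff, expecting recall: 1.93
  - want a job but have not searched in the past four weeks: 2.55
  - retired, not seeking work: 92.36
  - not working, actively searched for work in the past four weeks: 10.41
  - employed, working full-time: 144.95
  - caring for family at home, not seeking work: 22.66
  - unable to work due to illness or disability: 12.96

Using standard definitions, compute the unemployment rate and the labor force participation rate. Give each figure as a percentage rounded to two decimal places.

Employed = 19.82 + 144.95 = 164.77 million.
Unemployed = 1.93 + 10.41 = 12.34 million (jobless and actively searching, or on temporary layoff).
Labor force = 164.77 + 12.34 = 177.11 million.
Not in labor force = 2.55 + 92.36 + 22.66 + 12.96 = 130.53 million (those not working and not actively searching are outside the labor force — including those who want a job but have given up searching).
Civilian working-age population = 177.11 + 130.53 = 307.64 million.
Unemployment rate = 12.34 / 177.11 = 6.97%.
Labor force participation rate = 177.11 / 307.64 = 57.57%.

Unemployment rate ≈ 6.97%; labor force participation rate ≈ 57.57%.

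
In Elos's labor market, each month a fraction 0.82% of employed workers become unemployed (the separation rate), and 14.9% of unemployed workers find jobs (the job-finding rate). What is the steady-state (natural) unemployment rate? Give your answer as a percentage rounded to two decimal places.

Steady-state unemployment rate ≈ 5.22%.

At steady state the flows balance: s·E = f·U, so U/(E+U) = s/(s+f).
u* = 0.82 / (0.82 + 14.9) = 0.82 / 15.72 = 5.22%.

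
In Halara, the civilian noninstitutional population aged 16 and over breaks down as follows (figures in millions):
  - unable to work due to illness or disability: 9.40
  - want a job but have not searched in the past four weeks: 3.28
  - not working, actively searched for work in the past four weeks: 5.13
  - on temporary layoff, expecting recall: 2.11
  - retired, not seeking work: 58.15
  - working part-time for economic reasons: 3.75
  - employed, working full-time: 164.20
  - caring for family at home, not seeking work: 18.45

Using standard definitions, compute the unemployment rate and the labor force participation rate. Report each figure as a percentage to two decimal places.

Unemployment rate ≈ 4.13%; labor force participation rate ≈ 66.24%.

Employed = 3.75 + 164.20 = 167.95 million (anyone who worked, including part-time for economic reasons, counts as employed).
Unemployed = 5.13 + 2.11 = 7.24 million (jobless and actively searching, or on temporary layoff).
Labor force = 167.95 + 7.24 = 175.19 million.
Not in labor force = 9.40 + 3.28 + 58.15 + 18.45 = 89.28 million (those not working and not actively searching are outside the labor force — including those who want a job but have given up searching).
Civilian working-age population = 175.19 + 89.28 = 264.47 million.
Unemployment rate = 7.24 / 175.19 = 4.13%.
Labor force participation rate = 175.19 / 264.47 = 66.24%.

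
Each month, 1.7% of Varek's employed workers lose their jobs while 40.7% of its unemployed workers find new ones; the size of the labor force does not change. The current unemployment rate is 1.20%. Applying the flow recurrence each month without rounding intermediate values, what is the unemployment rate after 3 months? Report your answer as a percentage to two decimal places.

Unemployment rate after three months ≈ 3.47%.

With a fixed labor force, u_{t+1} = u_t + s·(1−u_t) − f·u_t = u_t·(1−s−f) + s.
Here 1−s−f = 0.576 and s = 0.017.
u_1 = 0.012000 × 0.576 + 0.017 = 0.023912.
u_2 = 0.023912 × 0.576 + 0.017 = 0.030773.
u_3 = 0.030773 × 0.576 + 0.017 = 0.034725.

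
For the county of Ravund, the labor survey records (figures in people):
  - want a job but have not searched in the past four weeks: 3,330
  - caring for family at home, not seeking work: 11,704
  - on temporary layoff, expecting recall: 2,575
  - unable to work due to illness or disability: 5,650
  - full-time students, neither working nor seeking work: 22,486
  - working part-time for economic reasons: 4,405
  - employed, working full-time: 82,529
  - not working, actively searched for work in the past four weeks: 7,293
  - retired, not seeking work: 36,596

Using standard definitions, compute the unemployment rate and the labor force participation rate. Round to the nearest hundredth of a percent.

Unemployment rate ≈ 10.19%; labor force participation rate ≈ 54.82%.

Employed = 4,405 + 82,529 = 86,934 (anyone who worked, including part-time for economic reasons, counts as employed).
Unemployed = 2,575 + 7,293 = 9,868 (jobless and actively searching, or on temporary layoff).
Labor force = 86,934 + 9,868 = 96,802.
Not in labor force = 3,330 + 11,704 + 5,650 + 22,486 + 36,596 = 79,766 (those not working and not actively searching are outside the labor force — including those who want a job but have given up searching).
Civilian working-age population = 96,802 + 79,766 = 176,568.
Unemployment rate = 9,868 / 96,802 = 10.19%.
Labor force participation rate = 96,802 / 176,568 = 54.82%.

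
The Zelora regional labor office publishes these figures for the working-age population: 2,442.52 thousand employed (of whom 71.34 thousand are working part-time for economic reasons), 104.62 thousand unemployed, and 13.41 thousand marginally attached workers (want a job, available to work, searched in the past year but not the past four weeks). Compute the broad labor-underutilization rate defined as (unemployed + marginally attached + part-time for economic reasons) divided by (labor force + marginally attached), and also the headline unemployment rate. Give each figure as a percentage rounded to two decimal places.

Labor force = 2,442.52 + 104.62 = 2,547.14 thousand.
Numerator = 104.62 + 13.41 + 71.34 = 189.37 thousand.
Denominator = 2,547.14 + 13.41 = 2,560.55 thousand.
Broad rate = 189.37 / 2,560.55 = 7.40%.
Headline unemployment rate = 104.62 / 2,547.14 = 4.11%.

Broad underutilization rate ≈ 7.40%; headline unemployment rate ≈ 4.11%.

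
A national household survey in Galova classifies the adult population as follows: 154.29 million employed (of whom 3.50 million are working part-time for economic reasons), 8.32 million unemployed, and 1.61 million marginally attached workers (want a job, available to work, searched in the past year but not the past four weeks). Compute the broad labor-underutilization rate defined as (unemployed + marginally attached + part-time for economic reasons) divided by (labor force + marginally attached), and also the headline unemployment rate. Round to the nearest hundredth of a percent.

Labor force = 154.29 + 8.32 = 162.61 million.
Numerator = 8.32 + 1.61 + 3.50 = 13.43 million.
Denominator = 162.61 + 1.61 = 164.22 million.
Broad rate = 13.43 / 164.22 = 8.18%.
Headline unemployment rate = 8.32 / 162.61 = 5.12%.

Broad underutilization rate ≈ 8.18%; headline unemployment rate ≈ 5.12%.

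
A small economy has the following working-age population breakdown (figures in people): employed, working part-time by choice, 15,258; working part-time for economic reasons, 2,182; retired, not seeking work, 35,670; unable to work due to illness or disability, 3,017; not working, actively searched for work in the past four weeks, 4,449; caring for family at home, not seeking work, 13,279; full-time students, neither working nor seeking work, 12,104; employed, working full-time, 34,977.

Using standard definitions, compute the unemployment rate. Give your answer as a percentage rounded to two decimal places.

Employed = 15,258 + 2,182 + 34,977 = 52,417 (anyone who worked, including part-time for economic reasons, counts as employed).
Unemployed = 4,449.
Labor force = 52,417 + 4,449 = 56,866.
Unemployment rate = 4,449 / 56,866 = 7.82%.

Unemployment rate ≈ 7.82%.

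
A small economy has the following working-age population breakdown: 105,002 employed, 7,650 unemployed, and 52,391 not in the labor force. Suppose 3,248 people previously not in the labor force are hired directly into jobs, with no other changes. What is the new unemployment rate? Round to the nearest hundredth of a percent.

Initially, labor force = 105,002 + 7,650 = 112,652, so u = 7,650/112,652 = 6.79%.
After the change, employed and labor force both rise by 3,248; unemployed unchanged → E = 108,250, U = 7,650, labor force = 115,900.
New unemployment rate = 7,650 / 115,900 = 6.60%.

New unemployment rate ≈ 6.60%.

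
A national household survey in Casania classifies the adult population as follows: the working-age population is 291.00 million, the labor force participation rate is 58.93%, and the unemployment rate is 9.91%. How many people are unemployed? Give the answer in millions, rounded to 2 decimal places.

About 16.99 million are unemployed.

Labor force = 0.5893 × 291.00 = 171.49 million.
Unemployed = 0.0991 × 171.49 ≈ 16.99 million.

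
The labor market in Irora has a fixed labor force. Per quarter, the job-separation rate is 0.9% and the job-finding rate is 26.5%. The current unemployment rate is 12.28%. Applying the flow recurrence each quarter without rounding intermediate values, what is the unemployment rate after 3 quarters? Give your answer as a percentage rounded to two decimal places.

Unemployment rate after three quarters ≈ 6.73%.

With a fixed labor force, u_{t+1} = u_t + s·(1−u_t) − f·u_t = u_t·(1−s−f) + s.
Here 1−s−f = 0.726 and s = 0.009.
u_1 = 0.122800 × 0.726 + 0.009 = 0.098153.
u_2 = 0.098153 × 0.726 + 0.009 = 0.080259.
u_3 = 0.080259 × 0.726 + 0.009 = 0.067268.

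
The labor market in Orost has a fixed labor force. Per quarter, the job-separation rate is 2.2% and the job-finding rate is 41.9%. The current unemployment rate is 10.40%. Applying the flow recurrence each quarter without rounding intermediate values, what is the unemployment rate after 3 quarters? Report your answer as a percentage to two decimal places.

With a fixed labor force, u_{t+1} = u_t + s·(1−u_t) − f·u_t = u_t·(1−s−f) + s.
Here 1−s−f = 0.559 and s = 0.022.
u_1 = 0.104000 × 0.559 + 0.022 = 0.080136.
u_2 = 0.080136 × 0.559 + 0.022 = 0.066796.
u_3 = 0.066796 × 0.559 + 0.022 = 0.059339.

Unemployment rate after three quarters ≈ 5.93%.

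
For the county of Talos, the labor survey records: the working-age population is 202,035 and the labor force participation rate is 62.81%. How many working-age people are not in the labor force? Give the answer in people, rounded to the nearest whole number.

Share not in the labor force = 1 − 0.6281 = 0.3719.
Not in labor force = 0.3719 × 202,035 ≈ 75,137.

About 75,137 are not in the labor force.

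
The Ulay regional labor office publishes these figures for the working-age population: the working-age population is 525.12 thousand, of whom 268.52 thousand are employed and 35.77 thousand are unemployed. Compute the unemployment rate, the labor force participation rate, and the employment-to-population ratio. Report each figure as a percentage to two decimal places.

Labor force = employed + unemployed = 268.52 + 35.77 = 304.29 thousand.
Unemployment rate = 35.77 / 304.29 = 11.76%.
Labor force participation rate = 304.29 / 525.12 = 57.95%.
Employment-population ratio = 268.52 / 525.12 = 51.13%.

Unemployment rate ≈ 11.76%; labor force participation rate ≈ 57.95%; employment-population ratio ≈ 51.13%.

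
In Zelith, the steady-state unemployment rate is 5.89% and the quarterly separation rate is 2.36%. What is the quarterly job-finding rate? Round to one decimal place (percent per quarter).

From u* = s/(s+f): f = s·(1−u)/u.
f = 2.36 × (1 − 0.0589) / 0.0589 = 2.2210 / 0.0589 ≈ 37.7% per quarter.

Job-finding rate ≈ 37.7% per quarter.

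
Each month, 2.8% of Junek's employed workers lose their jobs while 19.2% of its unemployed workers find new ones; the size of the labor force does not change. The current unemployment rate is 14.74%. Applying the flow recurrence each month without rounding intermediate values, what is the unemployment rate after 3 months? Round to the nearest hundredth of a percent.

With a fixed labor force, u_{t+1} = u_t + s·(1−u_t) − f·u_t = u_t·(1−s−f) + s.
Here 1−s−f = 0.780 and s = 0.028.
u_1 = 0.147400 × 0.780 + 0.028 = 0.142972.
u_2 = 0.142972 × 0.780 + 0.028 = 0.139518.
u_3 = 0.139518 × 0.780 + 0.028 = 0.136824.

Unemployment rate after three months ≈ 13.68%.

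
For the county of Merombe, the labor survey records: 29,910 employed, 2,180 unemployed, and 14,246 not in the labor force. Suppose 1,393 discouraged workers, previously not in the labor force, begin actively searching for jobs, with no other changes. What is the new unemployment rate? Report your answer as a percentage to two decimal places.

Initially, labor force = 29,910 + 2,180 = 32,090, so u = 2,180/32,090 = 6.79%.
After the change, unemployed and labor force both rise by 1,393 → E = 29,910, U = 3,573, labor force = 33,483.
New unemployment rate = 3,573 / 33,483 = 10.67%.

New unemployment rate ≈ 10.67%.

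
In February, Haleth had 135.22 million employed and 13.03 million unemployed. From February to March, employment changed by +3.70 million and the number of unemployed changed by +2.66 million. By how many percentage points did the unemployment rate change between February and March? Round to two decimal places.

February: labor force = 135.22 + 13.03 = 148.25; u = 13.03/148.25 = 8.79%.
March: labor force = 138.92 + 15.69 = 154.61; u = 15.69/154.61 = 10.15%.
Change = 10.15% − 8.79% = +1.36 pp.

The unemployment rate changed by +1.36 percentage points.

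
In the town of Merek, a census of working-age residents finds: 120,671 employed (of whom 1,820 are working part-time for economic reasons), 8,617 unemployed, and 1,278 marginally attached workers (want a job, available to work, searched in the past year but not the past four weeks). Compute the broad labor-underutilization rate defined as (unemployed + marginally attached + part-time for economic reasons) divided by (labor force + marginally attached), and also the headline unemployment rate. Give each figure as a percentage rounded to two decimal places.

Labor force = 120,671 + 8,617 = 129,288.
Numerator = 8,617 + 1,278 + 1,820 = 11,715.
Denominator = 129,288 + 1,278 = 130,566.
Broad rate = 11,715 / 130,566 = 8.97%.
Headline unemployment rate = 8,617 / 129,288 = 6.66%.

Broad underutilization rate ≈ 8.97%; headline unemployment rate ≈ 6.66%.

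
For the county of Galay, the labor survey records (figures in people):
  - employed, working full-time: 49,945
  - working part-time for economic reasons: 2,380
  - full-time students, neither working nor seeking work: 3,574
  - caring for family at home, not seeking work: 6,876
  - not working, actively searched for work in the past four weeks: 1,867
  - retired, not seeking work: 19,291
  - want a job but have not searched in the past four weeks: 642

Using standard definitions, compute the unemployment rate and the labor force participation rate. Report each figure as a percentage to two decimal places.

Unemployment rate ≈ 3.45%; labor force participation rate ≈ 64.08%.

Employed = 49,945 + 2,380 = 52,325 (anyone who worked, including part-time for economic reasons, counts as employed).
Unemployed = 1,867.
Labor force = 52,325 + 1,867 = 54,192.
Not in labor force = 3,574 + 6,876 + 19,291 + 642 = 30,383 (those not working and not actively searching are outside the labor force — including those who want a job but have given up searching).
Civilian working-age population = 54,192 + 30,383 = 84,575.
Unemployment rate = 1,867 / 54,192 = 3.45%.
Labor force participation rate = 54,192 / 84,575 = 64.08%.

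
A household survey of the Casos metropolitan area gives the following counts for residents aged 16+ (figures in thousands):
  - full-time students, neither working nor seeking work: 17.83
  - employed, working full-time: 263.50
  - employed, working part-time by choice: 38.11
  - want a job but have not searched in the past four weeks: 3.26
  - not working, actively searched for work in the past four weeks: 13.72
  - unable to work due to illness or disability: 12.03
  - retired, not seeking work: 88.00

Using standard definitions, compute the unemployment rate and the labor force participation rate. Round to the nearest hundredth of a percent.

Unemployment rate ≈ 4.35%; labor force participation rate ≈ 72.25%.

Employed = 263.50 + 38.11 = 301.61 thousand.
Unemployed = 13.72 thousand.
Labor force = 301.61 + 13.72 = 315.33 thousand.
Not in labor force = 17.83 + 3.26 + 12.03 + 88.00 = 121.12 thousand (those not working and not actively searching are outside the labor force — including those who want a job but have given up searching).
Civilian working-age population = 315.33 + 121.12 = 436.45 thousand.
Unemployment rate = 13.72 / 315.33 = 4.35%.
Labor force participation rate = 315.33 / 436.45 = 72.25%.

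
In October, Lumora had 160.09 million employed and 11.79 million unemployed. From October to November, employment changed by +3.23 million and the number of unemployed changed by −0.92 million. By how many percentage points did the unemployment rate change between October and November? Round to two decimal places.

The unemployment rate changed by −0.62 percentage points.

October: labor force = 160.09 + 11.79 = 171.88; u = 11.79/171.88 = 6.86%.
November: labor force = 163.32 + 10.87 = 174.19; u = 10.87/174.19 = 6.24%.
Change = 6.24% − 6.86% = −0.62 pp.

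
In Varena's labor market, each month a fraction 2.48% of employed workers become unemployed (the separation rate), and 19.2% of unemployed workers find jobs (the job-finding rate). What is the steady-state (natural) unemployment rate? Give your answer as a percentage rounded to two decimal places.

Steady-state unemployment rate ≈ 11.44%.

At steady state the flows balance: s·E = f·U, so U/(E+U) = s/(s+f).
u* = 2.48 / (2.48 + 19.2) = 2.48 / 21.68 = 11.44%.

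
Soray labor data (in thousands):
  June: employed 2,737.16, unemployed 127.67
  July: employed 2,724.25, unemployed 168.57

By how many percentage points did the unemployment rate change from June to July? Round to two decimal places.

June: labor force = 2,737.16 + 127.67 = 2,864.83; u = 127.67/2,864.83 = 4.46%.
July: labor force = 2,724.25 + 168.57 = 2,892.82; u = 168.57/2,892.82 = 5.83%.
Change = 5.83% − 4.46% = +1.37 pp.

The unemployment rate changed by +1.37 percentage points.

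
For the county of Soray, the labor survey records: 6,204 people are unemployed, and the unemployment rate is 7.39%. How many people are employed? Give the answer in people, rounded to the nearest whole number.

Labor force = U / u = 6,204 / 0.0739 ≈ 83,951.
Employed = labor force − unemployed = 83,951 − 6,204 = 77,747.

About 77,747 are employed.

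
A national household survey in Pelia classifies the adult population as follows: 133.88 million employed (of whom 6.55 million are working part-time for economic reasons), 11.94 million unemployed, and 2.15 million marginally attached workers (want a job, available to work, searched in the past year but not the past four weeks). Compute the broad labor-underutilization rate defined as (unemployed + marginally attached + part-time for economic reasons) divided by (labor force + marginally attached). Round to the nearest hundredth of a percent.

Labor force = 133.88 + 11.94 = 145.82 million.
Numerator = 11.94 + 2.15 + 6.55 = 20.64 million.
Denominator = 145.82 + 2.15 = 147.97 million.
Broad rate = 20.64 / 147.97 = 13.95%.

Broad underutilization rate ≈ 13.95%.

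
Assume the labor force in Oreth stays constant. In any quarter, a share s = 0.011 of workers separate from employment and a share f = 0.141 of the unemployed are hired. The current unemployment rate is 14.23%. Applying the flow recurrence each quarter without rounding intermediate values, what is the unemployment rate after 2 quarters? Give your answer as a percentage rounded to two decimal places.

With a fixed labor force, u_{t+1} = u_t + s·(1−u_t) − f·u_t = u_t·(1−s−f) + s.
Here 1−s−f = 0.848 and s = 0.011.
u_1 = 0.142300 × 0.848 + 0.011 = 0.131670.
u_2 = 0.131670 × 0.848 + 0.011 = 0.122656.

Unemployment rate after two quarters ≈ 12.27%.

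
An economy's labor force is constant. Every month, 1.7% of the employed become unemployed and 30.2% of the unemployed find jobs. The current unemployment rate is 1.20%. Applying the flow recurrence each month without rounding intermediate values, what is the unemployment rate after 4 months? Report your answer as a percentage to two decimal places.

Unemployment rate after four months ≈ 4.44%.

With a fixed labor force, u_{t+1} = u_t + s·(1−u_t) − f·u_t = u_t·(1−s−f) + s.
Here 1−s−f = 0.681 and s = 0.017.
u_1 = 0.012000 × 0.681 + 0.017 = 0.025172.
u_2 = 0.025172 × 0.681 + 0.017 = 0.034142.
u_3 = 0.034142 × 0.681 + 0.017 = 0.040251.
u_4 = 0.040251 × 0.681 + 0.017 = 0.044411.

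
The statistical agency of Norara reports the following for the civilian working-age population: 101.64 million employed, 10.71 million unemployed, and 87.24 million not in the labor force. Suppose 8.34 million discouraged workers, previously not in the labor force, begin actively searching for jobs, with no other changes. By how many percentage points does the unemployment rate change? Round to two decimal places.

The unemployment rate changes by +6.25 percentage points.

Initially, labor force = 101.64 + 10.71 = 112.35 million, so u = 10.71/112.35 = 9.53%.
After the change, unemployed and labor force both rise by 8.34 → E = 101.64, U = 19.05, labor force = 120.69 million.
New unemployment rate = 19.05 / 120.69 = 15.78%.
Change = 15.78% − 9.53% = +6.25 percentage points.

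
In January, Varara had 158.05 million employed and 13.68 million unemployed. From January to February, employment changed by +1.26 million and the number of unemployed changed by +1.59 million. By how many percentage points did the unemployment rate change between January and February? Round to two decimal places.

The unemployment rate changed by +0.78 percentage points.

January: labor force = 158.05 + 13.68 = 171.73; u = 13.68/171.73 = 7.97%.
February: labor force = 159.31 + 15.27 = 174.58; u = 15.27/174.58 = 8.75%.
Change = 8.75% − 7.97% = +0.78 pp.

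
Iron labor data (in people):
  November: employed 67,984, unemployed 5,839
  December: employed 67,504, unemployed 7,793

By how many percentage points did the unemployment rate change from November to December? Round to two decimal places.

November: labor force = 67,984 + 5,839 = 73,823; u = 5,839/73,823 = 7.91%.
December: labor force = 67,504 + 7,793 = 75,297; u = 7,793/75,297 = 10.35%.
Change = 10.35% − 7.91% = +2.44 pp.

The unemployment rate changed by +2.44 percentage points.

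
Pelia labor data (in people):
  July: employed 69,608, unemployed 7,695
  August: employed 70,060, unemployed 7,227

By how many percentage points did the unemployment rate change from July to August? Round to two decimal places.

July: labor force = 69,608 + 7,695 = 77,303; u = 7,695/77,303 = 9.95%.
August: labor force = 70,060 + 7,227 = 77,287; u = 7,227/77,287 = 9.35%.
Change = 9.35% − 9.95% = −0.60 pp.

The unemployment rate changed by −0.60 percentage points.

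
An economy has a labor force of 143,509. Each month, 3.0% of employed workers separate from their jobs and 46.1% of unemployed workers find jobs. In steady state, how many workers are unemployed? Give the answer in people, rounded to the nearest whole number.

About 8,768 are unemployed in steady state.

Steady-state unemployment rate u* = s/(s+f) = 3.0/(3.0+46.1) = 0.061100.
Unemployed = u* × labor force = 0.061100 × 143,509 ≈ 8,768.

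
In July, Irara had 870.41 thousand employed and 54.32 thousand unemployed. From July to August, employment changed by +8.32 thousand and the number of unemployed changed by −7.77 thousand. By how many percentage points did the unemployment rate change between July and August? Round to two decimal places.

The unemployment rate changed by −0.84 percentage points.

July: labor force = 870.41 + 54.32 = 924.73; u = 54.32/924.73 = 5.87%.
August: labor force = 878.73 + 46.55 = 925.28; u = 46.55/925.28 = 5.03%.
Change = 5.03% − 5.87% = −0.84 pp.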